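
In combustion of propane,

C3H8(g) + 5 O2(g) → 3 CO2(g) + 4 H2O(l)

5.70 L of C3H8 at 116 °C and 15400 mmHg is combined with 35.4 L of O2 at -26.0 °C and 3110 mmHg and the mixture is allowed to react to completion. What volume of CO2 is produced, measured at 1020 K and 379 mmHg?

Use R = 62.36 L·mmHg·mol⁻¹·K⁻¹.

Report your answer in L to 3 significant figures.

719 L

n(C3H8) = PV/RT = (15400 × 5.70) / (62.36 × 389.15) = 3.617 mol
n(O2) = PV/RT = (3110 × 35.4) / (62.36 × 247.15) = 7.143 mol
For 3.617 mol C3H8, stoichiometry requires (5/1) × 3.617 = 18.09 mol O2; 7.143 mol is available, so O2 is limiting.
n(CO2) = (3/5) × 7.143 = 4.286 mol
V(CO2) = nRT/P = 4.286 × 62.36 × 1020 / 379 = 719.3 L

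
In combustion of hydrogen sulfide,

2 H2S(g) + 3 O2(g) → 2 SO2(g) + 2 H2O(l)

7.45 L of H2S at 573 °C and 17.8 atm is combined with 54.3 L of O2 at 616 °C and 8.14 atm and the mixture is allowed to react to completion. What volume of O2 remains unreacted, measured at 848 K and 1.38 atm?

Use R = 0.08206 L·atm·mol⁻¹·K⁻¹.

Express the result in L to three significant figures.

161 L

n(H2S) = PV/RT = (17.8 × 7.45) / (0.08206 × 846.15) = 1.910 mol
n(O2) = PV/RT = (8.14 × 54.3) / (0.08206 × 889.15) = 6.058 mol
For 1.910 mol H2S, stoichiometry requires (3/2) × 1.910 = 2.865 mol O2; 6.058 mol is available, so H2S is limiting.
n(O2) consumed = (3/2) × 1.910 = 2.865 mol; remaining = 6.058 − 2.865 = 3.193 mol
V(O2) = nRT/P = 3.193 × 0.08206 × 848 / 1.38 = 161.0 L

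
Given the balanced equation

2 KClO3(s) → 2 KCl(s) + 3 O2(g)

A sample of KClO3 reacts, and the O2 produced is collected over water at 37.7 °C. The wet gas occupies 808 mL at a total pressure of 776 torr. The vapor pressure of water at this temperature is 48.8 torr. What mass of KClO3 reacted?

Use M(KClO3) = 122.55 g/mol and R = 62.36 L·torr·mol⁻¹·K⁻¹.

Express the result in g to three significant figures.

2.48 g

P(O2) = 776 − 48.8 = 727.2 torr
n(O2) = PV/RT = (727.2 × 0.8080) / (62.36 × 310.85) = 0.03031 mol
n(KClO3) = (2/3) × 0.03031 = 0.02021 mol
m(KClO3) = 0.02021 × 122.55 = 2.477 g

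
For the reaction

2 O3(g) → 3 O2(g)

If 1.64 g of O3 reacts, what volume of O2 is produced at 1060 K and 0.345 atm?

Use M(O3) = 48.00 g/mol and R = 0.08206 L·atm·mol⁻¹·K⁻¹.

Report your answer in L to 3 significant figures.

n(O3) = 1.640 / 48.00 = 0.03417 mol
n(O2) = (3/2) × 0.03417 = 0.05125 mol
V = nRT/P = 0.05125 × 0.08206 × 1060 / 0.345 = 12.92 L

12.9 L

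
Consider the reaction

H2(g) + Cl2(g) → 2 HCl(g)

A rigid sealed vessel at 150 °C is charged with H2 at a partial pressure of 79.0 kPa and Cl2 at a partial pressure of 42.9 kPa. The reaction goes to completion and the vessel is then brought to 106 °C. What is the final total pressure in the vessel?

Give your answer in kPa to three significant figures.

109 kPa

Because the vessel is rigid and T is held at 150 °C, work the stoichiometry in partial pressures (P_i = n_iRT/V).
P(Cl2) required for 79.0 kPa of H2 = (1/1) × 79.0 = 79.00 kPa; available 42.9 kPa, so Cl2 is limiting.
P(H2) remaining = 79.0 − (1/1) × 42.9 = 36.10 kPa
P(gaseous products) = (2)/1 × 42.9 = 85.80 kPa
P_total at 150 °C = 36.10 + 85.80 = 121.9 kPa
Scaling to 106 °C: P = 121.9 × 379.15/423.15 = 109.2 kPa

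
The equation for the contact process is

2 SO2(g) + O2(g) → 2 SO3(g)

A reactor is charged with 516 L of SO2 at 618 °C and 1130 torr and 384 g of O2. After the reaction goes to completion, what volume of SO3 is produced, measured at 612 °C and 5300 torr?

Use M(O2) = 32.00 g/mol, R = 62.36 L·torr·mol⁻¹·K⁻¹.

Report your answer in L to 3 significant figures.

n(SO2) = PV/RT = (1130 × 516) / (62.36 × 891.15) = 10.49 mol
n(O2) = 384 / 32.00 = 12.00 mol
For 10.49 mol SO2, stoichiometry requires (1/2) × 10.49 = 5.245 mol O2; 12.00 mol is available, so SO2 is limiting.
n(SO3) = (2/2) × 10.49 = 10.49 mol
V(SO3) = nRT/P = 10.49 × 62.36 × 885.15 / 5300 = 109.3 L

109 L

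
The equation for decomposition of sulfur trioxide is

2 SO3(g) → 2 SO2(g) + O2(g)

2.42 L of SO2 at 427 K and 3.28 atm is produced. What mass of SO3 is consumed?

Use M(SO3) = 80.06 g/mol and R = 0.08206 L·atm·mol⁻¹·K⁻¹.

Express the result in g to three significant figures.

n(SO2) = PV/RT = (3.28 × 2.42) / (0.08206 × 427) = 0.2265 mol
n(SO3) = (2/2) × 0.2265 = 0.2265 mol
m(SO3) = 0.2265 × 80.06 = 18.13 g

18.1 g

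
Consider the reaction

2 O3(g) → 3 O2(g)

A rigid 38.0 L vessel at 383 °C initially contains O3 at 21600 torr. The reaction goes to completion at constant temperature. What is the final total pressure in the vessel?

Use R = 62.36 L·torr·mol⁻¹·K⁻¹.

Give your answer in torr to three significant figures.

32400 torr

At constant T and V, P ∝ n(gas): 2 mol gas → 3 mol gas.
P_final = (3/2) × 21600 = 32400 torr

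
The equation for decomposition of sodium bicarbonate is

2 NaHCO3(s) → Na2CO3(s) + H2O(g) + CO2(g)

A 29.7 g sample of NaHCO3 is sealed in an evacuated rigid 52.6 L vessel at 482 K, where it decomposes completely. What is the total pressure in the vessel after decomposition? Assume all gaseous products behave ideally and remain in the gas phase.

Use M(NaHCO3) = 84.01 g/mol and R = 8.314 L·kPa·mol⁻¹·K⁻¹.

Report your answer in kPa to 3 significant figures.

26.9 kPa

n(NaHCO3) = 29.7 / 84.01 = 0.3535 mol
n(gas produced) = (2/2) × 0.3535 = 0.3535 mol
P = nRT/V = 0.3535 × 8.314 × 482 / 52.6 = 26.93 kPa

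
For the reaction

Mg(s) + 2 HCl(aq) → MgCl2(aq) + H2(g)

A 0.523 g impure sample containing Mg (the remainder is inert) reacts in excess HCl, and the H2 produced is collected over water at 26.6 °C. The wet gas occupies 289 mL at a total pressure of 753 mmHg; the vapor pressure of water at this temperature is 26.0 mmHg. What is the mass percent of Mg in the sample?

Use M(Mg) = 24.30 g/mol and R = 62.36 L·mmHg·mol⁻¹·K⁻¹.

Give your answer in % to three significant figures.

P(H2) = 753 − 26.0 = 727.0 mmHg
n(H2) = PV/RT = (727.0 × 0.2890) / (62.36 × 299.75) = 0.01124 mol
n(Mg) = (1/1) × 0.01124 = 0.01124 mol
m(Mg) = 0.01124 × 24.30 = 0.2731 g
%Mg = 0.2731 / 0.523 × 100 = 52.22%

52.2 %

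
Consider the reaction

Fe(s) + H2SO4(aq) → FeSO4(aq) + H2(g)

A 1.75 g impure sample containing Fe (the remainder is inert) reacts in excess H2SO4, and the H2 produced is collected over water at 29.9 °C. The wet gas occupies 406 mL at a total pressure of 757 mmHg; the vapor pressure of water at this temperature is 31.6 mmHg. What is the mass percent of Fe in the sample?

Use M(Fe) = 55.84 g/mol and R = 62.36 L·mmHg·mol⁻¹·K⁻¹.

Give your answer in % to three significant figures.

49.7 %

P(H2) = 757 − 31.6 = 725.4 mmHg
n(H2) = PV/RT = (725.4 × 0.4060) / (62.36 × 303.05) = 0.01558 mol
n(Fe) = (1/1) × 0.01558 = 0.01558 mol
m(Fe) = 0.01558 × 55.84 = 0.8700 g
%Fe = 0.8700 / 1.75 × 100 = 49.71%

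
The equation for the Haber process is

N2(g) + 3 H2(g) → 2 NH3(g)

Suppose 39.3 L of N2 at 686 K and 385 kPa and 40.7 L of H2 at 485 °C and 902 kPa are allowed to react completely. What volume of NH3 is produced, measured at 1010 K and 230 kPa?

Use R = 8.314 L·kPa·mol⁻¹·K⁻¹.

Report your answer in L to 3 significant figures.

n(N2) = PV/RT = (385 × 39.3) / (8.314 × 686) = 2.653 mol
n(H2) = PV/RT = (902 × 40.7) / (8.314 × 758.15) = 5.824 mol
For 2.653 mol N2, stoichiometry requires (3/1) × 2.653 = 7.959 mol H2; 5.824 mol is available, so H2 is limiting.
n(NH3) = (2/3) × 5.824 = 3.883 mol
V(NH3) = nRT/P = 3.883 × 8.314 × 1010 / 230 = 141.8 L

142 L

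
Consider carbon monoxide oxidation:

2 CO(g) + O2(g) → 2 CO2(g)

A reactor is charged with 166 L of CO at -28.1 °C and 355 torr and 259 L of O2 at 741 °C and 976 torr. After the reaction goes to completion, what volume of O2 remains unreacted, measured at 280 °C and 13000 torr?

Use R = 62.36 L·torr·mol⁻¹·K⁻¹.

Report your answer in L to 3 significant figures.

n(CO) = PV/RT = (355 × 166) / (62.36 × 245.05) = 3.856 mol
n(O2) = PV/RT = (976 × 259) / (62.36 × 1014.15) = 3.997 mol
For 3.856 mol CO, stoichiometry requires (1/2) × 3.856 = 1.928 mol O2; 3.997 mol is available, so CO is limiting.
n(O2) consumed = (1/2) × 3.856 = 1.928 mol; remaining = 3.997 − 1.928 = 2.069 mol
V(O2) = nRT/P = 2.069 × 62.36 × 553.15 / 13000 = 5.490 L

5.49 L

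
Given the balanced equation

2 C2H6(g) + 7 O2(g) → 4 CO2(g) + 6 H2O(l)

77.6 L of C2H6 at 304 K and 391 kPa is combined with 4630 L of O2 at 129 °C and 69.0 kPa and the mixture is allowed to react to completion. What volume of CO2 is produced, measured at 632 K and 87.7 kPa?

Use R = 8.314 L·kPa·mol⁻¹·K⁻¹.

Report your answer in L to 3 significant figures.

1440 L

n(C2H6) = PV/RT = (391 × 77.6) / (8.314 × 304) = 12.00 mol
n(O2) = PV/RT = (69.0 × 4630) / (8.314 × 402.15) = 95.55 mol
For 12.00 mol C2H6, stoichiometry requires (7/2) × 12.00 = 42.00 mol O2; 95.55 mol is available, so C2H6 is limiting.
n(CO2) = (4/2) × 12.00 = 24.00 mol
V(CO2) = nRT/P = 24.00 × 8.314 × 632 / 87.7 = 1438 L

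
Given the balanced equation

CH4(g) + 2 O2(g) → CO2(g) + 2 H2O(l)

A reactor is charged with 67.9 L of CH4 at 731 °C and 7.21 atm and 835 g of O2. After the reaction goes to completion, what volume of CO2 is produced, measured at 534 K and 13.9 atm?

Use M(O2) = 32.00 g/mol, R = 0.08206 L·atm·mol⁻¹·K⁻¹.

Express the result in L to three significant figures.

18.7 L

n(CH4) = PV/RT = (7.21 × 67.9) / (0.08206 × 1004.15) = 5.941 mol
n(O2) = 835 / 32.00 = 26.09 mol
For 5.941 mol CH4, stoichiometry requires (2/1) × 5.941 = 11.88 mol O2; 26.09 mol is available, so CH4 is limiting.
n(CO2) = (1/1) × 5.941 = 5.941 mol
V(CO2) = nRT/P = 5.941 × 0.08206 × 534 / 13.9 = 18.73 L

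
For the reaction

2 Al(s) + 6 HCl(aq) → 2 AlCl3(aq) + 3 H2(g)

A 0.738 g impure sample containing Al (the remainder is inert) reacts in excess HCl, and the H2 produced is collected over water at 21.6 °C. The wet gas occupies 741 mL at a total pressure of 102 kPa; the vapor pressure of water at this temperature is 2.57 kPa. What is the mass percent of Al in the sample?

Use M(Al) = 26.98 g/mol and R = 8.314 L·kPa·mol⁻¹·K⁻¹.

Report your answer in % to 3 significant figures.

P(H2) = 102 − 2.57 = 99.43 kPa
n(H2) = PV/RT = (99.43 × 0.7410) / (8.314 × 294.75) = 0.03007 mol
n(Al) = (2/3) × 0.03007 = 0.02005 mol
m(Al) = 0.02005 × 26.98 = 0.5409 g
%Al = 0.5409 / 0.738 × 100 = 73.29%

73.3 %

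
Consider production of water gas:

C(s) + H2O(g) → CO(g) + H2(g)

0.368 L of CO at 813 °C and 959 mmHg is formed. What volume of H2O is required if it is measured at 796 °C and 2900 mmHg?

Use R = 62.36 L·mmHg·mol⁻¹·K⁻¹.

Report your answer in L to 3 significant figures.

0.120 L

n(CO) = PV/RT = (959 × 0.368) / (62.36 × 1086.15) = 0.005210 mol
n(H2O) = (1/1) × 0.005210 = 0.005210 mol
V = nRT/P = 0.005210 × 62.36 × 1069.15 / 2900 = 0.1198 L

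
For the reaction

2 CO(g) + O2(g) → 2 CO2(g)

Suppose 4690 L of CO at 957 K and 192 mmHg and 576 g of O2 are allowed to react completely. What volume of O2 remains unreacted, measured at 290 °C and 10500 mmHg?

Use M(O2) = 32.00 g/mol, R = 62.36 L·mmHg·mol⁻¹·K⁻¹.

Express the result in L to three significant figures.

n(CO) = PV/RT = (192 × 4690) / (62.36 × 957) = 15.09 mol
n(O2) = 576 / 32.00 = 18.00 mol
For 15.09 mol CO, stoichiometry requires (1/2) × 15.09 = 7.545 mol O2; 18.00 mol is available, so CO is limiting.
n(O2) consumed = (1/2) × 15.09 = 7.545 mol; remaining = 18.00 − 7.545 = 10.46 mol
V(O2) = nRT/P = 10.46 × 62.36 × 563.15 / 10500 = 34.98 L

35.0 L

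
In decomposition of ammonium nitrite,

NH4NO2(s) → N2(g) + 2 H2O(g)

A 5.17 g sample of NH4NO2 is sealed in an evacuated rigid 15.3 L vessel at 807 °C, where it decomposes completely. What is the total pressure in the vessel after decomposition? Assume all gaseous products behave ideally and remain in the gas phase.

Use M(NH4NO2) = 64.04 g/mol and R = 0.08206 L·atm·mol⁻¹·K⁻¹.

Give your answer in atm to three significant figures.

n(NH4NO2) = 5.17 / 64.04 = 0.08073 mol
n(gas produced) = (3/1) × 0.08073 = 0.2422 mol
P = nRT/V = 0.2422 × 0.08206 × 1080.15 / 15.3 = 1.403 atm

1.40 atm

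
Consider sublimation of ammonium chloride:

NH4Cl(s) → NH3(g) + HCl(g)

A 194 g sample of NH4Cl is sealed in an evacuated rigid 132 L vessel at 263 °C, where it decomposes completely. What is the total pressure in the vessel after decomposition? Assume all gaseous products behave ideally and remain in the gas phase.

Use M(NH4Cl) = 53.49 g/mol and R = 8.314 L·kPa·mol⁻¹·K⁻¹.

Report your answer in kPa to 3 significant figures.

245 kPa

n(NH4Cl) = 194 / 53.49 = 3.627 mol
n(gas produced) = (2/1) × 3.627 = 7.254 mol
P = nRT/V = 7.254 × 8.314 × 536.15 / 132 = 245.0 kPa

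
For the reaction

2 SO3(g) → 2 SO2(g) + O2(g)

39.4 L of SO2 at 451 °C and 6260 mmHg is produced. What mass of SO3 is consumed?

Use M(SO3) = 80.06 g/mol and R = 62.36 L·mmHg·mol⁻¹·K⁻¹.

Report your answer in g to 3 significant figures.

n(SO2) = PV/RT = (6260 × 39.4) / (62.36 × 724.15) = 5.462 mol
n(SO3) = (2/2) × 5.462 = 5.462 mol
m(SO3) = 5.462 × 80.06 = 437.3 g

437 g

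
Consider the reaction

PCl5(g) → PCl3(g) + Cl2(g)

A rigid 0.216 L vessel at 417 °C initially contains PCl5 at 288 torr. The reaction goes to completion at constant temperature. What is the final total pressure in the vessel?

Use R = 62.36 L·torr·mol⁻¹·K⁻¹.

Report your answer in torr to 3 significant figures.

Since T and V are fixed, P_final/P_initial = n_final/n_initial = 2/1.
P_final = (2/1) × 288 = 576.0 torr

576 torr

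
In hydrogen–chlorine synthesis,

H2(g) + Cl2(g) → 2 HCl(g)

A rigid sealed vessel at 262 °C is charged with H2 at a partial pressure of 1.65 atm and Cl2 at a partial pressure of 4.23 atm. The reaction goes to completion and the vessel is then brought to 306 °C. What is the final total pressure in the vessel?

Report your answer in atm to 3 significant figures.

6.36 atm

Because the vessel is rigid and T is held at 262 °C, work the stoichiometry in partial pressures (P_i = n_iRT/V).
P(Cl2) required for 1.65 atm of H2 = (1/1) × 1.65 = 1.650 atm; available 4.23 atm, so H2 is limiting.
P(Cl2) remaining = 4.23 − (1/1) × 1.65 = 2.580 atm
P(gaseous products) = (2)/1 × 1.65 = 3.300 atm
P_total at 262 °C = 2.580 + 3.300 = 5.880 atm
Scaling to 306 °C: P = 5.880 × 579.15/535.15 = 6.363 atm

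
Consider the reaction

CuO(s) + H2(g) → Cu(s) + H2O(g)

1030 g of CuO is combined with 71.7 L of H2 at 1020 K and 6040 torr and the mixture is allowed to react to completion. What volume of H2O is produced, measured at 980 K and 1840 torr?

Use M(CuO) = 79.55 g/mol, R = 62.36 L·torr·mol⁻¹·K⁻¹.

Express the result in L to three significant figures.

n(CuO) = 1030 / 79.55 = 12.95 mol
n(H2) = PV/RT = (6040 × 71.7) / (62.36 × 1020) = 6.808 mol
For 12.95 mol CuO, stoichiometry requires (1/1) × 12.95 = 12.95 mol H2; 6.808 mol is available, so H2 is limiting.
n(H2O) = (1/1) × 6.808 = 6.808 mol
V(H2O) = nRT/P = 6.808 × 62.36 × 980 / 1840 = 226.1 L

226 L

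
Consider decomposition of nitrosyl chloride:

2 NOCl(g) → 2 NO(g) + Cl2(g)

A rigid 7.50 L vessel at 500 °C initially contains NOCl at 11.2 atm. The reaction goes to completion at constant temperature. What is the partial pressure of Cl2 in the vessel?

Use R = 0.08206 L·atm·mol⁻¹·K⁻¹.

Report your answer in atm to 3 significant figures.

5.60 atm

n(NOCl)₀ = PV/RT = (11.2 × 7.50) / (0.08206 × 773.15) = 1.324 mol
n(Cl2) = (1/2) × 1.324 = 0.6620 mol
P(Cl2) = nRT/V = 0.6620 × 0.08206 × 773.15 / 7.50 = 5.600 atm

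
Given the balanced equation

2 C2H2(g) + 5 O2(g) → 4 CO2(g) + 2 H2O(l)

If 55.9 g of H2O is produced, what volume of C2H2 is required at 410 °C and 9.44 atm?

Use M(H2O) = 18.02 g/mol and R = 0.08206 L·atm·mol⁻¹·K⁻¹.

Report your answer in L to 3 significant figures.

18.4 L

n(H2O) = 55.90 / 18.02 = 3.102 mol
n(C2H2) = (2/2) × 3.102 = 3.102 mol
V = nRT/P = 3.102 × 0.08206 × 683.15 / 9.44 = 18.42 L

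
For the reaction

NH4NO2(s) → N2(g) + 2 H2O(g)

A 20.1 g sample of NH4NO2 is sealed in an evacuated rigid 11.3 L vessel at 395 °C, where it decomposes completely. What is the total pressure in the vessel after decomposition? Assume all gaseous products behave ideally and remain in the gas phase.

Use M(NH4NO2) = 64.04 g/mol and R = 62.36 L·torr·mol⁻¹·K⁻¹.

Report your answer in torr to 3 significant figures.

n(NH4NO2) = 20.1 / 64.04 = 0.3139 mol
n(gas produced) = (3/1) × 0.3139 = 0.9417 mol
P = nRT/V = 0.9417 × 62.36 × 668.15 / 11.3 = 3472 torr

3470 torr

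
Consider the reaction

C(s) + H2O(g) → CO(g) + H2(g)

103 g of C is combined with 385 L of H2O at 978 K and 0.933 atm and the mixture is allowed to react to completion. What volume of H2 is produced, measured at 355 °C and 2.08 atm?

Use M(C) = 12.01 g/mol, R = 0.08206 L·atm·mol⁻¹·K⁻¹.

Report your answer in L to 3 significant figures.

n(C) = 103 / 12.01 = 8.576 mol
n(H2O) = PV/RT = (0.933 × 385) / (0.08206 × 978) = 4.476 mol
For 8.576 mol C, stoichiometry requires (1/1) × 8.576 = 8.576 mol H2O; 4.476 mol is available, so H2O is limiting.
n(H2) = (1/1) × 4.476 = 4.476 mol
V(H2) = nRT/P = 4.476 × 0.08206 × 628.15 / 2.08 = 110.9 L

111 L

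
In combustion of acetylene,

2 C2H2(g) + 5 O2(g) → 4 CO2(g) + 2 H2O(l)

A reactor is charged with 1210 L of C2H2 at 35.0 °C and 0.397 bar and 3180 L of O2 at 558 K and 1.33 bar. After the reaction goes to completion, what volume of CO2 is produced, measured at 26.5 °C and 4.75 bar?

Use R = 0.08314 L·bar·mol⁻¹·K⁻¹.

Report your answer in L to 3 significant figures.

n(C2H2) = PV/RT = (0.397 × 1210) / (0.08314 × 308.15) = 18.75 mol
n(O2) = PV/RT = (1.33 × 3180) / (0.08314 × 558) = 91.17 mol
For 18.75 mol C2H2, stoichiometry requires (5/2) × 18.75 = 46.88 mol O2; 91.17 mol is available, so C2H2 is limiting.
n(CO2) = (4/2) × 18.75 = 37.50 mol
V(CO2) = nRT/P = 37.50 × 0.08314 × 299.65 / 4.75 = 196.7 L

197 L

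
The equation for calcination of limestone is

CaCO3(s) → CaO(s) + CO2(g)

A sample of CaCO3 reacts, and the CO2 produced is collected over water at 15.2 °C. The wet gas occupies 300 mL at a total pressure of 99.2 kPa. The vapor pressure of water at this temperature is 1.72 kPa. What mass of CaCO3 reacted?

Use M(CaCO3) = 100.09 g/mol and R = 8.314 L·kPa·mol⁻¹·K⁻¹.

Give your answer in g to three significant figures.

1.22 g

P(CO2) = 99.2 − 1.72 = 97.48 kPa
n(CO2) = PV/RT = (97.48 × 0.3000) / (8.314 × 288.35) = 0.01220 mol
n(CaCO3) = (1/1) × 0.01220 = 0.01220 mol
m(CaCO3) = 0.01220 × 100.09 = 1.221 g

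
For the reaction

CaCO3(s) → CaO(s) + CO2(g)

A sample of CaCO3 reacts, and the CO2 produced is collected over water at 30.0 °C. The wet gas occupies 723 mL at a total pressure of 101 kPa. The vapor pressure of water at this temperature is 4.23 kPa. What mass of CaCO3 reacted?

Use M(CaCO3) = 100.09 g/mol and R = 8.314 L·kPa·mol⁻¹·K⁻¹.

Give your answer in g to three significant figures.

P(CO2) = 101 − 4.23 = 96.77 kPa
n(CO2) = PV/RT = (96.77 × 0.7230) / (8.314 × 303.15) = 0.02776 mol
n(CaCO3) = (1/1) × 0.02776 = 0.02776 mol
m(CaCO3) = 0.02776 × 100.09 = 2.778 g

2.78 g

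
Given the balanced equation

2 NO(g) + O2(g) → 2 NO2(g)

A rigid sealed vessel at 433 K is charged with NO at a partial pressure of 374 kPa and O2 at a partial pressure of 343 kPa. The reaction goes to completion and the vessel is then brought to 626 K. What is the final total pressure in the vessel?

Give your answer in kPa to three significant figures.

At constant V, partial pressures at 433 K are proportional to moles, so apply stoichiometry directly to pressures.
P(O2) required for 374 kPa of NO = (1/2) × 374 = 187.0 kPa; available 343 kPa, so NO is limiting.
P(O2) remaining = 343 − (1/2) × 374 = 156.0 kPa
P(gaseous products) = (2)/2 × 374 = 374.0 kPa
P_total at 433 K = 156.0 + 374.0 = 530.0 kPa
Scaling to 626 K: P = 530.0 × 626/433 = 766.2 kPa

766 kPa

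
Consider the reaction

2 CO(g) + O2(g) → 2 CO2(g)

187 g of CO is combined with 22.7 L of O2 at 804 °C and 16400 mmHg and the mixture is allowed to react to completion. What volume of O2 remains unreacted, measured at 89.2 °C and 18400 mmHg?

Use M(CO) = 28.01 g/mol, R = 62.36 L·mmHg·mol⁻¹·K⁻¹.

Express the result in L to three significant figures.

2.71 L

n(CO) = 187 / 28.01 = 6.676 mol
n(O2) = PV/RT = (16400 × 22.7) / (62.36 × 1077.15) = 5.542 mol
For 6.676 mol CO, stoichiometry requires (1/2) × 6.676 = 3.338 mol O2; 5.542 mol is available, so CO is limiting.
n(O2) consumed = (1/2) × 6.676 = 3.338 mol; remaining = 5.542 − 3.338 = 2.204 mol
V(O2) = nRT/P = 2.204 × 62.36 × 362.35 / 18400 = 2.707 L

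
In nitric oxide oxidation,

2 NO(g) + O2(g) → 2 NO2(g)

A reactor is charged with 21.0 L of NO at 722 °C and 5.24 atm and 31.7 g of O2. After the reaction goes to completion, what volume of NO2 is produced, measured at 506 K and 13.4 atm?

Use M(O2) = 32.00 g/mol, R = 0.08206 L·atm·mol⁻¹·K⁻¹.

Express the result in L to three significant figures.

4.18 L

n(NO) = PV/RT = (5.24 × 21.0) / (0.08206 × 995.15) = 1.348 mol
n(O2) = 31.7 / 32.00 = 0.9906 mol
For 1.348 mol NO, stoichiometry requires (1/2) × 1.348 = 0.6740 mol O2; 0.9906 mol is available, so NO is limiting.
n(NO2) = (2/2) × 1.348 = 1.348 mol
V(NO2) = nRT/P = 1.348 × 0.08206 × 506 / 13.4 = 4.177 L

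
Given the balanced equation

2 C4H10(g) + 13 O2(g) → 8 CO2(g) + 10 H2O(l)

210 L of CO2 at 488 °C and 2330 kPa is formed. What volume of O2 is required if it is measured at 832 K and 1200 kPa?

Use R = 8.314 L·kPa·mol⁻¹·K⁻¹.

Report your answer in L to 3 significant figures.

724 L

n(CO2) = PV/RT = (2330 × 210) / (8.314 × 761.15) = 77.32 mol
n(O2) = (13/8) × 77.32 = 125.6 mol
V = nRT/P = 125.6 × 8.314 × 832 / 1200 = 724.0 L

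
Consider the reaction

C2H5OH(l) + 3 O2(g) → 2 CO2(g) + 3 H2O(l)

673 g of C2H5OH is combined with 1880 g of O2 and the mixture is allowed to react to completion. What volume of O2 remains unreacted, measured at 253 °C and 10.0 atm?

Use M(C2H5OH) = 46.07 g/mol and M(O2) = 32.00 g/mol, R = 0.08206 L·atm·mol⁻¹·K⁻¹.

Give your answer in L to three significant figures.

n(C2H5OH) = 673 / 46.07 = 14.61 mol
n(O2) = 1880 / 32.00 = 58.75 mol
For 14.61 mol C2H5OH, stoichiometry requires (3/1) × 14.61 = 43.83 mol O2; 58.75 mol is available, so C2H5OH is limiting.
n(O2) consumed = (3/1) × 14.61 = 43.83 mol; remaining = 58.75 − 43.83 = 14.92 mol
V(O2) = nRT/P = 14.92 × 0.08206 × 526.15 / 10.0 = 64.42 L

64.4 L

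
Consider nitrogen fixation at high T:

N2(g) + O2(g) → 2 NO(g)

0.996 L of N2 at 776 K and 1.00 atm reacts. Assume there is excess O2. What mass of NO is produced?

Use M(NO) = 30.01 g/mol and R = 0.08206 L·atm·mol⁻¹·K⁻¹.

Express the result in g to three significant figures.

0.939 g

n(N2) = PV/RT = (1.00 × 0.996) / (0.08206 × 776) = 0.01564 mol
n(NO) = (2/1) × 0.01564 = 0.03128 mol
m(NO) = 0.03128 × 30.01 = 0.9387 g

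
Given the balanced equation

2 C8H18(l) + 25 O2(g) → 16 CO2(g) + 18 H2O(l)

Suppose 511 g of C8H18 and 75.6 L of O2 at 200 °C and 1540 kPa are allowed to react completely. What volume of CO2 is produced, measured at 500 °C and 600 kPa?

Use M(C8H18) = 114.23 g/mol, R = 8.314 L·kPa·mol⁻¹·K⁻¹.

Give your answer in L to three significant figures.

n(C8H18) = 511 / 114.23 = 4.473 mol
n(O2) = PV/RT = (1540 × 75.6) / (8.314 × 473.15) = 29.60 mol
For 4.473 mol C8H18, stoichiometry requires (25/2) × 4.473 = 55.91 mol O2; 29.60 mol is available, so O2 is limiting.
n(CO2) = (16/25) × 29.60 = 18.94 mol
V(CO2) = nRT/P = 18.94 × 8.314 × 773.15 / 600 = 202.9 L

203 L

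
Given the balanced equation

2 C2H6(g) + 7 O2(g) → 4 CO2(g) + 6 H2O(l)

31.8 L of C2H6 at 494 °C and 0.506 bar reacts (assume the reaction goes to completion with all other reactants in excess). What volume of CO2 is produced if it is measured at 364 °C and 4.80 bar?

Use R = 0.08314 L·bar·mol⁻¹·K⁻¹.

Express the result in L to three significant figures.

n(C2H6) = PV/RT = (0.506 × 31.8) / (0.08314 × 767.15) = 0.2523 mol
n(CO2) = (4/2) × 0.2523 = 0.5046 mol
V = nRT/P = 0.5046 × 0.08314 × 637.15 / 4.80 = 5.569 L

5.57 L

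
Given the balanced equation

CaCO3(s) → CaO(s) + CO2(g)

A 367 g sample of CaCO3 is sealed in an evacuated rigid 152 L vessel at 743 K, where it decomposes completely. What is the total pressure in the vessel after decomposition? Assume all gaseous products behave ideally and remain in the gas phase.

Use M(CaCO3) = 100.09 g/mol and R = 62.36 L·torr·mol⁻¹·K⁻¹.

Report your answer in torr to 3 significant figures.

1120 torr

n(CaCO3) = 367 / 100.09 = 3.667 mol
n(gas produced) = (1/1) × 3.667 = 3.667 mol
P = nRT/V = 3.667 × 62.36 × 743 / 152 = 1118 torr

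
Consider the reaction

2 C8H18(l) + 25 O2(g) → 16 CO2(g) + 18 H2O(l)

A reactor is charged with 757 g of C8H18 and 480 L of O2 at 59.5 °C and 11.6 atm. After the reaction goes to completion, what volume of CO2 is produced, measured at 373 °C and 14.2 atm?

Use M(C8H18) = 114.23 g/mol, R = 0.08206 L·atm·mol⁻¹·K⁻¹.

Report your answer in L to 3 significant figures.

n(C8H18) = 757 / 114.23 = 6.627 mol
n(O2) = PV/RT = (11.6 × 480) / (0.08206 × 332.65) = 204.0 mol
For 6.627 mol C8H18, stoichiometry requires (25/2) × 6.627 = 82.84 mol O2; 204.0 mol is available, so C8H18 is limiting.
n(CO2) = (16/2) × 6.627 = 53.02 mol
V(CO2) = nRT/P = 53.02 × 0.08206 × 646.15 / 14.2 = 198.0 L

198 L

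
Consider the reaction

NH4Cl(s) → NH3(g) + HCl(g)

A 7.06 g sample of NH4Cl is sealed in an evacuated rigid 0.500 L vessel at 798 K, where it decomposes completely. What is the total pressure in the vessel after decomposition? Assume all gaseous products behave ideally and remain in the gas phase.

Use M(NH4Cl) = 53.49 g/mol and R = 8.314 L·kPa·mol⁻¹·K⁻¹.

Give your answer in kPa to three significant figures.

n(NH4Cl) = 7.06 / 53.49 = 0.1320 mol
n(gas produced) = (2/1) × 0.1320 = 0.2640 mol
P = nRT/V = 0.2640 × 8.314 × 798 / 0.500 = 3503 kPa

3500 kPa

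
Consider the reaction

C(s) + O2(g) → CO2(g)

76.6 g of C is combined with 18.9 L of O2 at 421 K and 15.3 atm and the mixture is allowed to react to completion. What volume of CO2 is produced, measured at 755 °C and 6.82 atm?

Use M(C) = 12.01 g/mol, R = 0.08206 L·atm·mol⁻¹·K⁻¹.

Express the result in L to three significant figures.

78.9 L

n(C) = 76.6 / 12.01 = 6.378 mol
n(O2) = PV/RT = (15.3 × 18.9) / (0.08206 × 421) = 8.370 mol
For 6.378 mol C, stoichiometry requires (1/1) × 6.378 = 6.378 mol O2; 8.370 mol is available, so C is limiting.
n(CO2) = (1/1) × 6.378 = 6.378 mol
V(CO2) = nRT/P = 6.378 × 0.08206 × 1028.15 / 6.82 = 78.90 L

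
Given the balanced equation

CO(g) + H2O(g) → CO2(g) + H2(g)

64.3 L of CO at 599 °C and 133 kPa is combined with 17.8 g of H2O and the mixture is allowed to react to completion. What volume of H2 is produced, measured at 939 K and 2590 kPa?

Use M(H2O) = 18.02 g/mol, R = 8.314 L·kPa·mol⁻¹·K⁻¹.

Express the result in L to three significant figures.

2.98 L

n(CO) = PV/RT = (133 × 64.3) / (8.314 × 872.15) = 1.179 mol
n(H2O) = 17.8 / 18.02 = 0.9878 mol
For 1.179 mol CO, stoichiometry requires (1/1) × 1.179 = 1.179 mol H2O; 0.9878 mol is available, so H2O is limiting.
n(H2) = (1/1) × 0.9878 = 0.9878 mol
V(H2) = nRT/P = 0.9878 × 8.314 × 939 / 2590 = 2.977 L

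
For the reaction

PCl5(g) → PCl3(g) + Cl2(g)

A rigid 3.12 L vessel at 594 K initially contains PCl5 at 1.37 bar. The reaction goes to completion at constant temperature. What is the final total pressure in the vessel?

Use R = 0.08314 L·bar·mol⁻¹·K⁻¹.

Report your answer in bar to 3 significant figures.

2.74 bar

Since T and V are fixed, P_final/P_initial = n_final/n_initial = 2/1.
P_final = (2/1) × 1.37 = 2.740 bar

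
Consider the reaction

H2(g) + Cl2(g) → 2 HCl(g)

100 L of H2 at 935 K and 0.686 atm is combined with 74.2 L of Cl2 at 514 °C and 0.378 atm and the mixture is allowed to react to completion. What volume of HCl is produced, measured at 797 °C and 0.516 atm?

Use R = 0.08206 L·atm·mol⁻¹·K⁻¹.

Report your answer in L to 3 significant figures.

n(H2) = PV/RT = (0.686 × 100) / (0.08206 × 935) = 0.8941 mol
n(Cl2) = PV/RT = (0.378 × 74.2) / (0.08206 × 787.15) = 0.4342 mol
For 0.8941 mol H2, stoichiometry requires (1/1) × 0.8941 = 0.8941 mol Cl2; 0.4342 mol is available, so Cl2 is limiting.
n(HCl) = (2/1) × 0.4342 = 0.8684 mol
V(HCl) = nRT/P = 0.8684 × 0.08206 × 1070.15 / 0.516 = 147.8 L

148 L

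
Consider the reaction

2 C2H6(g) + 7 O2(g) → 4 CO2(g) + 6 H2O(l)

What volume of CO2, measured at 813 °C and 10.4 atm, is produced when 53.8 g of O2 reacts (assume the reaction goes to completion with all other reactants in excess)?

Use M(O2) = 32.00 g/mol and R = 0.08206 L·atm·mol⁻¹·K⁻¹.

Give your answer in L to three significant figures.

n(O2) = 53.80 / 32.00 = 1.681 mol
n(CO2) = (4/7) × 1.681 = 0.9606 mol
V = nRT/P = 0.9606 × 0.08206 × 1086.15 / 10.4 = 8.232 L

8.23 L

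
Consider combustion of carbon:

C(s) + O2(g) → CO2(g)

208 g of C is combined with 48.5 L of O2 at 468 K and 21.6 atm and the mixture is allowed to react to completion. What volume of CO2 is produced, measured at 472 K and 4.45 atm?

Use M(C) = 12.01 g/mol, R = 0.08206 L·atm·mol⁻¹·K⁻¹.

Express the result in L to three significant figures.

n(C) = 208 / 12.01 = 17.32 mol
n(O2) = PV/RT = (21.6 × 48.5) / (0.08206 × 468) = 27.28 mol
For 17.32 mol C, stoichiometry requires (1/1) × 17.32 = 17.32 mol O2; 27.28 mol is available, so C is limiting.
n(CO2) = (1/1) × 17.32 = 17.32 mol
V(CO2) = nRT/P = 17.32 × 0.08206 × 472 / 4.45 = 150.8 L

151 L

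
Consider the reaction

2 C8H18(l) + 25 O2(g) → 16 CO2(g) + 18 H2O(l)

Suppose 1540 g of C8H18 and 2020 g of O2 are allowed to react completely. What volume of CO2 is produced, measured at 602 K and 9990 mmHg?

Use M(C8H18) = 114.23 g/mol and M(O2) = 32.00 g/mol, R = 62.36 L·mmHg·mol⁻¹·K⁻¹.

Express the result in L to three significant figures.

n(C8H18) = 1540 / 114.23 = 13.48 mol
n(O2) = 2020 / 32.00 = 63.12 mol
For 13.48 mol C8H18, stoichiometry requires (25/2) × 13.48 = 168.5 mol O2; 63.12 mol is available, so O2 is limiting.
n(CO2) = (16/25) × 63.12 = 40.40 mol
V(CO2) = nRT/P = 40.40 × 62.36 × 602 / 9990 = 151.8 L

152 L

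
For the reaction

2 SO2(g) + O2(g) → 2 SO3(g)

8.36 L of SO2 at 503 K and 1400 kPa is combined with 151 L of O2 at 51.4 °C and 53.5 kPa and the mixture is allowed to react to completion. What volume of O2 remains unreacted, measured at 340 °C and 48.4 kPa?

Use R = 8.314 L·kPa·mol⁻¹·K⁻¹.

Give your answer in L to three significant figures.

n(SO2) = PV/RT = (1400 × 8.36) / (8.314 × 503) = 2.799 mol
n(O2) = PV/RT = (53.5 × 151) / (8.314 × 324.55) = 2.994 mol
For 2.799 mol SO2, stoichiometry requires (1/2) × 2.799 = 1.399 mol O2; 2.994 mol is available, so SO2 is limiting.
n(O2) consumed = (1/2) × 2.799 = 1.399 mol; remaining = 2.994 − 1.399 = 1.595 mol
V(O2) = nRT/P = 1.595 × 8.314 × 613.15 / 48.4 = 168.0 L

168 L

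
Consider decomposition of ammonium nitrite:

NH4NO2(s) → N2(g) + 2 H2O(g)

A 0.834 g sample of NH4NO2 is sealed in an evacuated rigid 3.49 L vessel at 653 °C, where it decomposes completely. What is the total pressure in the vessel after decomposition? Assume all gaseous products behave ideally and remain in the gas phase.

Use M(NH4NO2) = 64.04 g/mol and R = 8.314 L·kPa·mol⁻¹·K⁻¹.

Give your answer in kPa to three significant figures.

86.2 kPa

n(NH4NO2) = 0.834 / 64.04 = 0.01302 mol
n(gas produced) = (3/1) × 0.01302 = 0.03906 mol
P = nRT/V = 0.03906 × 8.314 × 926.15 / 3.49 = 86.18 kPa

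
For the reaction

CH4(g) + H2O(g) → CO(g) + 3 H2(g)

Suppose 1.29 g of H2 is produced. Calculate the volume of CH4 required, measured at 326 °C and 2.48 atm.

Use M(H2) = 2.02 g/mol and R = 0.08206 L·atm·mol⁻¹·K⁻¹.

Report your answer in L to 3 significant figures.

n(H2) = 1.290 / 2.02 = 0.6386 mol
n(CH4) = (1/3) × 0.6386 = 0.2129 mol
V = nRT/P = 0.2129 × 0.08206 × 599.15 / 2.48 = 4.221 L

4.22 L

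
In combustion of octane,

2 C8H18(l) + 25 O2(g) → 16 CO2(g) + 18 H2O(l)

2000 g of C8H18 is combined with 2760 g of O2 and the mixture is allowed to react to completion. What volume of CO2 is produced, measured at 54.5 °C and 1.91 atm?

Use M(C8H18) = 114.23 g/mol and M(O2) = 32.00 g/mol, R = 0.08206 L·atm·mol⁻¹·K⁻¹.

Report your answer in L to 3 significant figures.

n(C8H18) = 2000 / 114.23 = 17.51 mol
n(O2) = 2760 / 32.00 = 86.25 mol
For 17.51 mol C8H18, stoichiometry requires (25/2) × 17.51 = 218.9 mol O2; 86.25 mol is available, so O2 is limiting.
n(CO2) = (16/25) × 86.25 = 55.20 mol
V(CO2) = nRT/P = 55.20 × 0.08206 × 327.65 / 1.91 = 777.0 L

777 L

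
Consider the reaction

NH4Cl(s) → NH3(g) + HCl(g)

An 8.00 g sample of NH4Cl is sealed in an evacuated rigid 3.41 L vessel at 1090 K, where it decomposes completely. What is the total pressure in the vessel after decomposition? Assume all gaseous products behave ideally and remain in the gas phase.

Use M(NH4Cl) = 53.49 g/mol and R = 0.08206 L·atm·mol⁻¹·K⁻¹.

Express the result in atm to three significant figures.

n(NH4Cl) = 8.00 / 53.49 = 0.1496 mol
n(gas produced) = (2/1) × 0.1496 = 0.2992 mol
P = nRT/V = 0.2992 × 0.08206 × 1090 / 3.41 = 7.848 atm

7.85 atm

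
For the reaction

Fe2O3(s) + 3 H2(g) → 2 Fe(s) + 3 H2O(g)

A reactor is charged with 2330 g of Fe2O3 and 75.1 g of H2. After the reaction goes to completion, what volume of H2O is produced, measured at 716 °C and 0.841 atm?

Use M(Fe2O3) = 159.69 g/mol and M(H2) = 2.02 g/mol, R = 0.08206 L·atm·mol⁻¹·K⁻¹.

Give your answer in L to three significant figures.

n(Fe2O3) = 2330 / 159.69 = 14.59 mol
n(H2) = 75.1 / 2.02 = 37.18 mol
For 14.59 mol Fe2O3, stoichiometry requires (3/1) × 14.59 = 43.77 mol H2; 37.18 mol is available, so H2 is limiting.
n(H2O) = (3/3) × 37.18 = 37.18 mol
V(H2O) = nRT/P = 37.18 × 0.08206 × 989.15 / 0.841 = 3588 L

3590 L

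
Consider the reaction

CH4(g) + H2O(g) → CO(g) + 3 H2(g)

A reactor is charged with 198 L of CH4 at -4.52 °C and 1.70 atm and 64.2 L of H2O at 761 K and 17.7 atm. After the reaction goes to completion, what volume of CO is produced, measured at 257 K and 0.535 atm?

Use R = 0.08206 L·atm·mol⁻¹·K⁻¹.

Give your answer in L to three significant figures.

n(CH4) = PV/RT = (1.70 × 198) / (0.08206 × 268.63) = 15.27 mol
n(H2O) = PV/RT = (17.7 × 64.2) / (0.08206 × 761) = 18.20 mol
For 15.27 mol CH4, stoichiometry requires (1/1) × 15.27 = 15.27 mol H2O; 18.20 mol is available, so CH4 is limiting.
n(CO) = (1/1) × 15.27 = 15.27 mol
V(CO) = nRT/P = 15.27 × 0.08206 × 257 / 0.535 = 601.9 L

602 L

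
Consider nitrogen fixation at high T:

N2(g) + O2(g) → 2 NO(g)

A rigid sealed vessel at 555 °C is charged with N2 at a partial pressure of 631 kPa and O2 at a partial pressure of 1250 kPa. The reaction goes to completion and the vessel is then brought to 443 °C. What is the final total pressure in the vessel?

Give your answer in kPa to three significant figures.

1630 kPa

At constant V, partial pressures at 555 °C are proportional to moles, so apply stoichiometry directly to pressures.
P(O2) required for 631 kPa of N2 = (1/1) × 631 = 631.0 kPa; available 1250 kPa, so N2 is limiting.
P(O2) remaining = 1250 − (1/1) × 631 = 619.0 kPa
P(gaseous products) = (2)/1 × 631 = 1262 kPa
P_total at 555 °C = 619.0 + 1262 = 1881 kPa
Scaling to 443 °C: P = 1881 × 716.15/828.15 = 1627 kPa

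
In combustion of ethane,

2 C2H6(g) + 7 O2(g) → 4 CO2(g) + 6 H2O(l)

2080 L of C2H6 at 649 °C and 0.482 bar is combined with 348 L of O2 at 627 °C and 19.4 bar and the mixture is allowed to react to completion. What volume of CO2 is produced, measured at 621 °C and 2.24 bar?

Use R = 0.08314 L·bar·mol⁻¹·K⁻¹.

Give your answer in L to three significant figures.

n(C2H6) = PV/RT = (0.482 × 2080) / (0.08314 × 922.15) = 13.08 mol
n(O2) = PV/RT = (19.4 × 348) / (0.08314 × 900.15) = 90.21 mol
For 13.08 mol C2H6, stoichiometry requires (7/2) × 13.08 = 45.78 mol O2; 90.21 mol is available, so C2H6 is limiting.
n(CO2) = (4/2) × 13.08 = 26.16 mol
V(CO2) = nRT/P = 26.16 × 0.08314 × 894.15 / 2.24 = 868.2 L

868 L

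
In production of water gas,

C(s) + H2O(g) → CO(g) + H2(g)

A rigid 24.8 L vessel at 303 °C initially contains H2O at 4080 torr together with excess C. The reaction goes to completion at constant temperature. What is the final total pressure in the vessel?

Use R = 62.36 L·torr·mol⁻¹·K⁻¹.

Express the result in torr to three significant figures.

Rigid vessel, constant T ⇒ P scales with total gas moles (1 → 2).
P_final = (2/1) × 4080 = 8160 torr

8160 torr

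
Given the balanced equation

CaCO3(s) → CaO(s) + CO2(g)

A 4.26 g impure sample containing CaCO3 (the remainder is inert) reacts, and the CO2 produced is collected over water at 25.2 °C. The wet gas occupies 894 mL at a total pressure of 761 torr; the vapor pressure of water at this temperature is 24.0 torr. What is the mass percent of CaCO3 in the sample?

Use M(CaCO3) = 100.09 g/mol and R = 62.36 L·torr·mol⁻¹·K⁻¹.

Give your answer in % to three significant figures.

83.2 %

P(CO2) = 761 − 24.0 = 737.0 torr
n(CO2) = PV/RT = (737.0 × 0.8940) / (62.36 × 298.35) = 0.03541 mol
n(CaCO3) = (1/1) × 0.03541 = 0.03541 mol
m(CaCO3) = 0.03541 × 100.09 = 3.544 g
%CaCO3 = 3.544 / 4.26 × 100 = 83.19%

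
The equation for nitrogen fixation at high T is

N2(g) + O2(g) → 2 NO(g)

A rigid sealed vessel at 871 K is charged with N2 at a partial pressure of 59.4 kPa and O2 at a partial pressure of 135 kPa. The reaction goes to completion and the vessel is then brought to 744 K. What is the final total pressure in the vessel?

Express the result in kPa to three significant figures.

Because the vessel is rigid and T is held at 871 K, work the stoichiometry in partial pressures (P_i = n_iRT/V).
P(O2) required for 59.4 kPa of N2 = (1/1) × 59.4 = 59.40 kPa; available 135 kPa, so N2 is limiting.
P(O2) remaining = 135 − (1/1) × 59.4 = 75.60 kPa
P(gaseous products) = (2)/1 × 59.4 = 118.8 kPa
P_total at 871 K = 75.60 + 118.8 = 194.4 kPa
Scaling to 744 K: P = 194.4 × 744/871 = 166.1 kPa

166 kPa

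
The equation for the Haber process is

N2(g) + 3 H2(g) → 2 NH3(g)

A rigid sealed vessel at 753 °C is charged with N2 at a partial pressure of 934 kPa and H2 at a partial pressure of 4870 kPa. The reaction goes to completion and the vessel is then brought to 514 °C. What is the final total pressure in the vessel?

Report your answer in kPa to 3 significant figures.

At constant V, partial pressures at 753 °C are proportional to moles, so apply stoichiometry directly to pressures.
P(H2) required for 934 kPa of N2 = (3/1) × 934 = 2802 kPa; available 4870 kPa, so N2 is limiting.
P(H2) remaining = 4870 − (3/1) × 934 = 2068 kPa
P(gaseous products) = (2)/1 × 934 = 1868 kPa
P_total at 753 °C = 2068 + 1868 = 3936 kPa
Scaling to 514 °C: P = 3936 × 787.15/1026.15 = 3019 kPa

3020 kPa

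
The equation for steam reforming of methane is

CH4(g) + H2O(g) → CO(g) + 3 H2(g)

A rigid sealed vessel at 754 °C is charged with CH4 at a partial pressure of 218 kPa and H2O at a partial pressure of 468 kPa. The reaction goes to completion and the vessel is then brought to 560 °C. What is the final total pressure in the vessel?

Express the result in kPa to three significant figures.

910 kPa

With V and T fixed, P_i ∝ n_i, so the mole ratios apply directly to partial pressures at 754 °C.
P(H2O) required for 218 kPa of CH4 = (1/1) × 218 = 218.0 kPa; available 468 kPa, so CH4 is limiting.
P(H2O) remaining = 468 − (1/1) × 218 = 250.0 kPa
P(gaseous products) = (1+3)/1 × 218 = 872.0 kPa
P_total at 754 °C = 250.0 + 872.0 = 1122 kPa
Scaling to 560 °C: P = 1122 × 833.15/1027.15 = 910.1 kPa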